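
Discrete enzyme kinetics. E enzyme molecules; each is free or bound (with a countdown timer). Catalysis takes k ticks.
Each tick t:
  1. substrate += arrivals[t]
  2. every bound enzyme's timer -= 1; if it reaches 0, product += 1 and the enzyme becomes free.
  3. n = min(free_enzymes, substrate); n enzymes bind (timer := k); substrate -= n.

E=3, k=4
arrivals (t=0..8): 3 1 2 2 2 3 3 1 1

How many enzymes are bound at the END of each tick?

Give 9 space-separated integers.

t=0: arr=3 -> substrate=0 bound=3 product=0
t=1: arr=1 -> substrate=1 bound=3 product=0
t=2: arr=2 -> substrate=3 bound=3 product=0
t=3: arr=2 -> substrate=5 bound=3 product=0
t=4: arr=2 -> substrate=4 bound=3 product=3
t=5: arr=3 -> substrate=7 bound=3 product=3
t=6: arr=3 -> substrate=10 bound=3 product=3
t=7: arr=1 -> substrate=11 bound=3 product=3
t=8: arr=1 -> substrate=9 bound=3 product=6

Answer: 3 3 3 3 3 3 3 3 3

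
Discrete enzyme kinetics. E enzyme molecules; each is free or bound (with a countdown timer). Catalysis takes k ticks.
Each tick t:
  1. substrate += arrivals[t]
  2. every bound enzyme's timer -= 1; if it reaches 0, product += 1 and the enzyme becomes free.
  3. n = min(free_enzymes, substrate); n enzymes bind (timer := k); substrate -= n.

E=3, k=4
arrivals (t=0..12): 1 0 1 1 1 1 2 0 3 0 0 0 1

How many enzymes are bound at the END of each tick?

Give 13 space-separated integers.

Answer: 1 1 2 3 3 3 3 3 3 3 3 3 3

Derivation:
t=0: arr=1 -> substrate=0 bound=1 product=0
t=1: arr=0 -> substrate=0 bound=1 product=0
t=2: arr=1 -> substrate=0 bound=2 product=0
t=3: arr=1 -> substrate=0 bound=3 product=0
t=4: arr=1 -> substrate=0 bound=3 product=1
t=5: arr=1 -> substrate=1 bound=3 product=1
t=6: arr=2 -> substrate=2 bound=3 product=2
t=7: arr=0 -> substrate=1 bound=3 product=3
t=8: arr=3 -> substrate=3 bound=3 product=4
t=9: arr=0 -> substrate=3 bound=3 product=4
t=10: arr=0 -> substrate=2 bound=3 product=5
t=11: arr=0 -> substrate=1 bound=3 product=6
t=12: arr=1 -> substrate=1 bound=3 product=7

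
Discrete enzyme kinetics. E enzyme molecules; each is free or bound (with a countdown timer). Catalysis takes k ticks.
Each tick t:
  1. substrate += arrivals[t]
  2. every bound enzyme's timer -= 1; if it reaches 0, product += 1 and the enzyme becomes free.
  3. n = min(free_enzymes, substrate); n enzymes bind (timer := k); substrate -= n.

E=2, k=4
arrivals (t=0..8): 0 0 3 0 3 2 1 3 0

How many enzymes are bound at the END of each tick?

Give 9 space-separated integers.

t=0: arr=0 -> substrate=0 bound=0 product=0
t=1: arr=0 -> substrate=0 bound=0 product=0
t=2: arr=3 -> substrate=1 bound=2 product=0
t=3: arr=0 -> substrate=1 bound=2 product=0
t=4: arr=3 -> substrate=4 bound=2 product=0
t=5: arr=2 -> substrate=6 bound=2 product=0
t=6: arr=1 -> substrate=5 bound=2 product=2
t=7: arr=3 -> substrate=8 bound=2 product=2
t=8: arr=0 -> substrate=8 bound=2 product=2

Answer: 0 0 2 2 2 2 2 2 2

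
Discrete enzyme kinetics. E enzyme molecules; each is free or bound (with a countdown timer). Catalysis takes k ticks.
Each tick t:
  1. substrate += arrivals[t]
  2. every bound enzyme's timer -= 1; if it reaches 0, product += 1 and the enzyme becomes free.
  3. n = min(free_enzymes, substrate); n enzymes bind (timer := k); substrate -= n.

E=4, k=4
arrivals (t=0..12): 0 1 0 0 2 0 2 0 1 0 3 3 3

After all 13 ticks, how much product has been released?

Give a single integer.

t=0: arr=0 -> substrate=0 bound=0 product=0
t=1: arr=1 -> substrate=0 bound=1 product=0
t=2: arr=0 -> substrate=0 bound=1 product=0
t=3: arr=0 -> substrate=0 bound=1 product=0
t=4: arr=2 -> substrate=0 bound=3 product=0
t=5: arr=0 -> substrate=0 bound=2 product=1
t=6: arr=2 -> substrate=0 bound=4 product=1
t=7: arr=0 -> substrate=0 bound=4 product=1
t=8: arr=1 -> substrate=0 bound=3 product=3
t=9: arr=0 -> substrate=0 bound=3 product=3
t=10: arr=3 -> substrate=0 bound=4 product=5
t=11: arr=3 -> substrate=3 bound=4 product=5
t=12: arr=3 -> substrate=5 bound=4 product=6

Answer: 6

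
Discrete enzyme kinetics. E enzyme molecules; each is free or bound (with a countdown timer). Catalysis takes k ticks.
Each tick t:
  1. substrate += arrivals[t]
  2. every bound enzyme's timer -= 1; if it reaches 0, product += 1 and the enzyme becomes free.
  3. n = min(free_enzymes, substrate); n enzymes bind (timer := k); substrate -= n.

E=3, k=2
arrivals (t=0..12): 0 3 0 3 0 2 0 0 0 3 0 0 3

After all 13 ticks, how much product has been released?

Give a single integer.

Answer: 11

Derivation:
t=0: arr=0 -> substrate=0 bound=0 product=0
t=1: arr=3 -> substrate=0 bound=3 product=0
t=2: arr=0 -> substrate=0 bound=3 product=0
t=3: arr=3 -> substrate=0 bound=3 product=3
t=4: arr=0 -> substrate=0 bound=3 product=3
t=5: arr=2 -> substrate=0 bound=2 product=6
t=6: arr=0 -> substrate=0 bound=2 product=6
t=7: arr=0 -> substrate=0 bound=0 product=8
t=8: arr=0 -> substrate=0 bound=0 product=8
t=9: arr=3 -> substrate=0 bound=3 product=8
t=10: arr=0 -> substrate=0 bound=3 product=8
t=11: arr=0 -> substrate=0 bound=0 product=11
t=12: arr=3 -> substrate=0 bound=3 product=11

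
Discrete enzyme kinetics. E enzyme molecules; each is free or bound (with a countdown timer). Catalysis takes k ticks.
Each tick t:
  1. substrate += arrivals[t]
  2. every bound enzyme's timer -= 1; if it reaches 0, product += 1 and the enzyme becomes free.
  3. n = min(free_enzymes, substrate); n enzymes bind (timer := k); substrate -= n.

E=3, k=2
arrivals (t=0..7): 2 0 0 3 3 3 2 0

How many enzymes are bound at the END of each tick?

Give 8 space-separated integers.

t=0: arr=2 -> substrate=0 bound=2 product=0
t=1: arr=0 -> substrate=0 bound=2 product=0
t=2: arr=0 -> substrate=0 bound=0 product=2
t=3: arr=3 -> substrate=0 bound=3 product=2
t=4: arr=3 -> substrate=3 bound=3 product=2
t=5: arr=3 -> substrate=3 bound=3 product=5
t=6: arr=2 -> substrate=5 bound=3 product=5
t=7: arr=0 -> substrate=2 bound=3 product=8

Answer: 2 2 0 3 3 3 3 3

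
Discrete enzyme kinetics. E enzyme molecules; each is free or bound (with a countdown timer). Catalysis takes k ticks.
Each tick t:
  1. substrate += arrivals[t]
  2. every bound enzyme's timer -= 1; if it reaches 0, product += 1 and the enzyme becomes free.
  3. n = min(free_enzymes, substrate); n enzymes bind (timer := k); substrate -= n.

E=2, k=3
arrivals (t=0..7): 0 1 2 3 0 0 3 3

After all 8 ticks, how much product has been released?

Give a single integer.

t=0: arr=0 -> substrate=0 bound=0 product=0
t=1: arr=1 -> substrate=0 bound=1 product=0
t=2: arr=2 -> substrate=1 bound=2 product=0
t=3: arr=3 -> substrate=4 bound=2 product=0
t=4: arr=0 -> substrate=3 bound=2 product=1
t=5: arr=0 -> substrate=2 bound=2 product=2
t=6: arr=3 -> substrate=5 bound=2 product=2
t=7: arr=3 -> substrate=7 bound=2 product=3

Answer: 3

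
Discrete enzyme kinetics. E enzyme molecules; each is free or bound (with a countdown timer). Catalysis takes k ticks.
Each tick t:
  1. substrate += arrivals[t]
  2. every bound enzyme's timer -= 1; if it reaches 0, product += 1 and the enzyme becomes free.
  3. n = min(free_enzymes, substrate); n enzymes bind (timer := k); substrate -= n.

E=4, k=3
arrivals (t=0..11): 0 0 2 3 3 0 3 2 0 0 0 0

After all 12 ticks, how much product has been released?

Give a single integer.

Answer: 10

Derivation:
t=0: arr=0 -> substrate=0 bound=0 product=0
t=1: arr=0 -> substrate=0 bound=0 product=0
t=2: arr=2 -> substrate=0 bound=2 product=0
t=3: arr=3 -> substrate=1 bound=4 product=0
t=4: arr=3 -> substrate=4 bound=4 product=0
t=5: arr=0 -> substrate=2 bound=4 product=2
t=6: arr=3 -> substrate=3 bound=4 product=4
t=7: arr=2 -> substrate=5 bound=4 product=4
t=8: arr=0 -> substrate=3 bound=4 product=6
t=9: arr=0 -> substrate=1 bound=4 product=8
t=10: arr=0 -> substrate=1 bound=4 product=8
t=11: arr=0 -> substrate=0 bound=3 product=10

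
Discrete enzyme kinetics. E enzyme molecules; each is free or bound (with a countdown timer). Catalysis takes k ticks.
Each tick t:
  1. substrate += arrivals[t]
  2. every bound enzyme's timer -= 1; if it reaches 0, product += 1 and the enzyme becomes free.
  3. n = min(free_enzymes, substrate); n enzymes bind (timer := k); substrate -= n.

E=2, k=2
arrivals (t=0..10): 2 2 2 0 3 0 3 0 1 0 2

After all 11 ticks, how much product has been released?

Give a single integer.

Answer: 10

Derivation:
t=0: arr=2 -> substrate=0 bound=2 product=0
t=1: arr=2 -> substrate=2 bound=2 product=0
t=2: arr=2 -> substrate=2 bound=2 product=2
t=3: arr=0 -> substrate=2 bound=2 product=2
t=4: arr=3 -> substrate=3 bound=2 product=4
t=5: arr=0 -> substrate=3 bound=2 product=4
t=6: arr=3 -> substrate=4 bound=2 product=6
t=7: arr=0 -> substrate=4 bound=2 product=6
t=8: arr=1 -> substrate=3 bound=2 product=8
t=9: arr=0 -> substrate=3 bound=2 product=8
t=10: arr=2 -> substrate=3 bound=2 product=10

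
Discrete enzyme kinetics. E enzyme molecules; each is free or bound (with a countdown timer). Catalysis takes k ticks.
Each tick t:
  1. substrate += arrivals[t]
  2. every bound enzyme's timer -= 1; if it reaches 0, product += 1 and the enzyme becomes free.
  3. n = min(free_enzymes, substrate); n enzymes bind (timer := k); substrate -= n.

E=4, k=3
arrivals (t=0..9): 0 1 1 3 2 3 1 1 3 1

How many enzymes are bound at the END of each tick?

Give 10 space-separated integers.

Answer: 0 1 2 4 4 4 4 4 4 4

Derivation:
t=0: arr=0 -> substrate=0 bound=0 product=0
t=1: arr=1 -> substrate=0 bound=1 product=0
t=2: arr=1 -> substrate=0 bound=2 product=0
t=3: arr=3 -> substrate=1 bound=4 product=0
t=4: arr=2 -> substrate=2 bound=4 product=1
t=5: arr=3 -> substrate=4 bound=4 product=2
t=6: arr=1 -> substrate=3 bound=4 product=4
t=7: arr=1 -> substrate=3 bound=4 product=5
t=8: arr=3 -> substrate=5 bound=4 product=6
t=9: arr=1 -> substrate=4 bound=4 product=8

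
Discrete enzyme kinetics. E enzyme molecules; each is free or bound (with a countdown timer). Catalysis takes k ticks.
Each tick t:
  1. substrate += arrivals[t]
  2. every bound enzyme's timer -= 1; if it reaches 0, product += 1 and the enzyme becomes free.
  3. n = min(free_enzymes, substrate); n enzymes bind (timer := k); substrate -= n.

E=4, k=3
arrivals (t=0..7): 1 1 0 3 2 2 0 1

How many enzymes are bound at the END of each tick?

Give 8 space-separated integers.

t=0: arr=1 -> substrate=0 bound=1 product=0
t=1: arr=1 -> substrate=0 bound=2 product=0
t=2: arr=0 -> substrate=0 bound=2 product=0
t=3: arr=3 -> substrate=0 bound=4 product=1
t=4: arr=2 -> substrate=1 bound=4 product=2
t=5: arr=2 -> substrate=3 bound=4 product=2
t=6: arr=0 -> substrate=0 bound=4 product=5
t=7: arr=1 -> substrate=0 bound=4 product=6

Answer: 1 2 2 4 4 4 4 4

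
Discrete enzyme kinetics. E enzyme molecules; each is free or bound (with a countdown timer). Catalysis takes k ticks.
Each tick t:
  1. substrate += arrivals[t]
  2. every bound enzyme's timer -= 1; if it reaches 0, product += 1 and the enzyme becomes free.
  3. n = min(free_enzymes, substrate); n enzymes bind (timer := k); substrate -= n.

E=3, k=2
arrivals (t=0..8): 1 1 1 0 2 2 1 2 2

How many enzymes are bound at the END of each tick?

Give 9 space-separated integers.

t=0: arr=1 -> substrate=0 bound=1 product=0
t=1: arr=1 -> substrate=0 bound=2 product=0
t=2: arr=1 -> substrate=0 bound=2 product=1
t=3: arr=0 -> substrate=0 bound=1 product=2
t=4: arr=2 -> substrate=0 bound=2 product=3
t=5: arr=2 -> substrate=1 bound=3 product=3
t=6: arr=1 -> substrate=0 bound=3 product=5
t=7: arr=2 -> substrate=1 bound=3 product=6
t=8: arr=2 -> substrate=1 bound=3 product=8

Answer: 1 2 2 1 2 3 3 3 3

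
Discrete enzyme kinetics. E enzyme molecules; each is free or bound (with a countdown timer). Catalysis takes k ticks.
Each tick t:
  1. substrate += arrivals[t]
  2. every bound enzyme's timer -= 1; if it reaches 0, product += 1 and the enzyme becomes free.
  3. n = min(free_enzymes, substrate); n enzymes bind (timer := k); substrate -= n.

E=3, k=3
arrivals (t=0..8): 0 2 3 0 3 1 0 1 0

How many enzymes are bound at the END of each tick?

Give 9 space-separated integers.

Answer: 0 2 3 3 3 3 3 3 3

Derivation:
t=0: arr=0 -> substrate=0 bound=0 product=0
t=1: arr=2 -> substrate=0 bound=2 product=0
t=2: arr=3 -> substrate=2 bound=3 product=0
t=3: arr=0 -> substrate=2 bound=3 product=0
t=4: arr=3 -> substrate=3 bound=3 product=2
t=5: arr=1 -> substrate=3 bound=3 product=3
t=6: arr=0 -> substrate=3 bound=3 product=3
t=7: arr=1 -> substrate=2 bound=3 product=5
t=8: arr=0 -> substrate=1 bound=3 product=6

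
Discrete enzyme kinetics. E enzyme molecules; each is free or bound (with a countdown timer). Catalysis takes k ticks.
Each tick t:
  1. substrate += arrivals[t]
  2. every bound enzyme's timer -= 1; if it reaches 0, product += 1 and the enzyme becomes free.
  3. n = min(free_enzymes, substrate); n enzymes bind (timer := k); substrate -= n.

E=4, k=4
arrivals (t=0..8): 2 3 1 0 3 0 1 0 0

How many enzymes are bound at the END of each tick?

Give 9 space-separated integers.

Answer: 2 4 4 4 4 4 4 4 4

Derivation:
t=0: arr=2 -> substrate=0 bound=2 product=0
t=1: arr=3 -> substrate=1 bound=4 product=0
t=2: arr=1 -> substrate=2 bound=4 product=0
t=3: arr=0 -> substrate=2 bound=4 product=0
t=4: arr=3 -> substrate=3 bound=4 product=2
t=5: arr=0 -> substrate=1 bound=4 product=4
t=6: arr=1 -> substrate=2 bound=4 product=4
t=7: arr=0 -> substrate=2 bound=4 product=4
t=8: arr=0 -> substrate=0 bound=4 product=6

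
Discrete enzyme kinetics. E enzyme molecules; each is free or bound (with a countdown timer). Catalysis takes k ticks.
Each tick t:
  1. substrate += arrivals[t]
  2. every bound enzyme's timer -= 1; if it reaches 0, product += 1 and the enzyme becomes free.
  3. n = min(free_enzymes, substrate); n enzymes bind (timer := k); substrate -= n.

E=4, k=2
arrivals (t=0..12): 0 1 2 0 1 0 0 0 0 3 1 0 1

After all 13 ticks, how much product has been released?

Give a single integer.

Answer: 8

Derivation:
t=0: arr=0 -> substrate=0 bound=0 product=0
t=1: arr=1 -> substrate=0 bound=1 product=0
t=2: arr=2 -> substrate=0 bound=3 product=0
t=3: arr=0 -> substrate=0 bound=2 product=1
t=4: arr=1 -> substrate=0 bound=1 product=3
t=5: arr=0 -> substrate=0 bound=1 product=3
t=6: arr=0 -> substrate=0 bound=0 product=4
t=7: arr=0 -> substrate=0 bound=0 product=4
t=8: arr=0 -> substrate=0 bound=0 product=4
t=9: arr=3 -> substrate=0 bound=3 product=4
t=10: arr=1 -> substrate=0 bound=4 product=4
t=11: arr=0 -> substrate=0 bound=1 product=7
t=12: arr=1 -> substrate=0 bound=1 product=8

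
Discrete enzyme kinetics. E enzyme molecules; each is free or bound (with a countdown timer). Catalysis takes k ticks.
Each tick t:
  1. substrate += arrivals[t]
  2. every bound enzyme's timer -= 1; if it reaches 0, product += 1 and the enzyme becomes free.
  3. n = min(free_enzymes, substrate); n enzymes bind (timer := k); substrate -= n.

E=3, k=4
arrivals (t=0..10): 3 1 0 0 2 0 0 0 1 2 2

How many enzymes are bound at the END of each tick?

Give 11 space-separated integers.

Answer: 3 3 3 3 3 3 3 3 1 3 3

Derivation:
t=0: arr=3 -> substrate=0 bound=3 product=0
t=1: arr=1 -> substrate=1 bound=3 product=0
t=2: arr=0 -> substrate=1 bound=3 product=0
t=3: arr=0 -> substrate=1 bound=3 product=0
t=4: arr=2 -> substrate=0 bound=3 product=3
t=5: arr=0 -> substrate=0 bound=3 product=3
t=6: arr=0 -> substrate=0 bound=3 product=3
t=7: arr=0 -> substrate=0 bound=3 product=3
t=8: arr=1 -> substrate=0 bound=1 product=6
t=9: arr=2 -> substrate=0 bound=3 product=6
t=10: arr=2 -> substrate=2 bound=3 product=6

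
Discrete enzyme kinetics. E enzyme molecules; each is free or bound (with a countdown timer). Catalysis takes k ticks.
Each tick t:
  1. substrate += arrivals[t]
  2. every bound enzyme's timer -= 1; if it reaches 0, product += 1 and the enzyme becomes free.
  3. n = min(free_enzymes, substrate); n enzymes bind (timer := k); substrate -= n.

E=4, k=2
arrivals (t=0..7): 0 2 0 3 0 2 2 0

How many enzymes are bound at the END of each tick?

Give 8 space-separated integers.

Answer: 0 2 2 3 3 2 4 2

Derivation:
t=0: arr=0 -> substrate=0 bound=0 product=0
t=1: arr=2 -> substrate=0 bound=2 product=0
t=2: arr=0 -> substrate=0 bound=2 product=0
t=3: arr=3 -> substrate=0 bound=3 product=2
t=4: arr=0 -> substrate=0 bound=3 product=2
t=5: arr=2 -> substrate=0 bound=2 product=5
t=6: arr=2 -> substrate=0 bound=4 product=5
t=7: arr=0 -> substrate=0 bound=2 product=7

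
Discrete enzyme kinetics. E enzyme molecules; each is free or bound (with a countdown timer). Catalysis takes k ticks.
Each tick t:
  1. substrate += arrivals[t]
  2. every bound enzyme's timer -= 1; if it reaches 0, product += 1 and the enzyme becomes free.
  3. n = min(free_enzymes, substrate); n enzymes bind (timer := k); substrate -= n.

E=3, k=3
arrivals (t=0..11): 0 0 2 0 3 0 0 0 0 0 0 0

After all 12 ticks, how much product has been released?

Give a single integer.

Answer: 5

Derivation:
t=0: arr=0 -> substrate=0 bound=0 product=0
t=1: arr=0 -> substrate=0 bound=0 product=0
t=2: arr=2 -> substrate=0 bound=2 product=0
t=3: arr=0 -> substrate=0 bound=2 product=0
t=4: arr=3 -> substrate=2 bound=3 product=0
t=5: arr=0 -> substrate=0 bound=3 product=2
t=6: arr=0 -> substrate=0 bound=3 product=2
t=7: arr=0 -> substrate=0 bound=2 product=3
t=8: arr=0 -> substrate=0 bound=0 product=5
t=9: arr=0 -> substrate=0 bound=0 product=5
t=10: arr=0 -> substrate=0 bound=0 product=5
t=11: arr=0 -> substrate=0 bound=0 product=5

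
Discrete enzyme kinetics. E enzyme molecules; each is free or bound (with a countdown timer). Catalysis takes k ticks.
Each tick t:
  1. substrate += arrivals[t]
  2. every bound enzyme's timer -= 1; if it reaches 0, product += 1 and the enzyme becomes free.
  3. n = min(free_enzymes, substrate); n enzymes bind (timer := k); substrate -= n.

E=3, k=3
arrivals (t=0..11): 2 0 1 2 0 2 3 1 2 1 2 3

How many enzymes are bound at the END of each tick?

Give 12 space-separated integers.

Answer: 2 2 3 3 3 3 3 3 3 3 3 3

Derivation:
t=0: arr=2 -> substrate=0 bound=2 product=0
t=1: arr=0 -> substrate=0 bound=2 product=0
t=2: arr=1 -> substrate=0 bound=3 product=0
t=3: arr=2 -> substrate=0 bound=3 product=2
t=4: arr=0 -> substrate=0 bound=3 product=2
t=5: arr=2 -> substrate=1 bound=3 product=3
t=6: arr=3 -> substrate=2 bound=3 product=5
t=7: arr=1 -> substrate=3 bound=3 product=5
t=8: arr=2 -> substrate=4 bound=3 product=6
t=9: arr=1 -> substrate=3 bound=3 product=8
t=10: arr=2 -> substrate=5 bound=3 product=8
t=11: arr=3 -> substrate=7 bound=3 product=9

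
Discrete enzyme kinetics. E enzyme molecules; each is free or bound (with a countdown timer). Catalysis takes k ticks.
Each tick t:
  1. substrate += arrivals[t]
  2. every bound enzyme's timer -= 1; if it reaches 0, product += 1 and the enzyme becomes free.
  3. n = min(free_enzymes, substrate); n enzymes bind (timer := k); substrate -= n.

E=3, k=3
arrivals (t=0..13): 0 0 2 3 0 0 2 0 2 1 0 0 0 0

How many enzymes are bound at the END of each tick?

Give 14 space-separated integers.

t=0: arr=0 -> substrate=0 bound=0 product=0
t=1: arr=0 -> substrate=0 bound=0 product=0
t=2: arr=2 -> substrate=0 bound=2 product=0
t=3: arr=3 -> substrate=2 bound=3 product=0
t=4: arr=0 -> substrate=2 bound=3 product=0
t=5: arr=0 -> substrate=0 bound=3 product=2
t=6: arr=2 -> substrate=1 bound=3 product=3
t=7: arr=0 -> substrate=1 bound=3 product=3
t=8: arr=2 -> substrate=1 bound=3 product=5
t=9: arr=1 -> substrate=1 bound=3 product=6
t=10: arr=0 -> substrate=1 bound=3 product=6
t=11: arr=0 -> substrate=0 bound=2 product=8
t=12: arr=0 -> substrate=0 bound=1 product=9
t=13: arr=0 -> substrate=0 bound=1 product=9

Answer: 0 0 2 3 3 3 3 3 3 3 3 2 1 1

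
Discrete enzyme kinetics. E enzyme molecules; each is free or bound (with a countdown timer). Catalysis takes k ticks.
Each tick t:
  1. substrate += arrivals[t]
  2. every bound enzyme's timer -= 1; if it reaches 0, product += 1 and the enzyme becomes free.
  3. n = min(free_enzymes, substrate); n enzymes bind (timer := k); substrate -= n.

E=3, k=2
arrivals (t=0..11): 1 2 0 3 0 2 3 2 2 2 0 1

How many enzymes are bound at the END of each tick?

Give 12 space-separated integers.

t=0: arr=1 -> substrate=0 bound=1 product=0
t=1: arr=2 -> substrate=0 bound=3 product=0
t=2: arr=0 -> substrate=0 bound=2 product=1
t=3: arr=3 -> substrate=0 bound=3 product=3
t=4: arr=0 -> substrate=0 bound=3 product=3
t=5: arr=2 -> substrate=0 bound=2 product=6
t=6: arr=3 -> substrate=2 bound=3 product=6
t=7: arr=2 -> substrate=2 bound=3 product=8
t=8: arr=2 -> substrate=3 bound=3 product=9
t=9: arr=2 -> substrate=3 bound=3 product=11
t=10: arr=0 -> substrate=2 bound=3 product=12
t=11: arr=1 -> substrate=1 bound=3 product=14

Answer: 1 3 2 3 3 2 3 3 3 3 3 3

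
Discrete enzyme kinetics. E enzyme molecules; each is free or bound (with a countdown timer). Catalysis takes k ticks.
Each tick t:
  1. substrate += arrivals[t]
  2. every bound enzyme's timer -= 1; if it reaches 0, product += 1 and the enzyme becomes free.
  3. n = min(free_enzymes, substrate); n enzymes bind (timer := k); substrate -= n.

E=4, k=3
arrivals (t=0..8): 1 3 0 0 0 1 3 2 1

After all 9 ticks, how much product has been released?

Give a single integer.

Answer: 5

Derivation:
t=0: arr=1 -> substrate=0 bound=1 product=0
t=1: arr=3 -> substrate=0 bound=4 product=0
t=2: arr=0 -> substrate=0 bound=4 product=0
t=3: arr=0 -> substrate=0 bound=3 product=1
t=4: arr=0 -> substrate=0 bound=0 product=4
t=5: arr=1 -> substrate=0 bound=1 product=4
t=6: arr=3 -> substrate=0 bound=4 product=4
t=7: arr=2 -> substrate=2 bound=4 product=4
t=8: arr=1 -> substrate=2 bound=4 product=5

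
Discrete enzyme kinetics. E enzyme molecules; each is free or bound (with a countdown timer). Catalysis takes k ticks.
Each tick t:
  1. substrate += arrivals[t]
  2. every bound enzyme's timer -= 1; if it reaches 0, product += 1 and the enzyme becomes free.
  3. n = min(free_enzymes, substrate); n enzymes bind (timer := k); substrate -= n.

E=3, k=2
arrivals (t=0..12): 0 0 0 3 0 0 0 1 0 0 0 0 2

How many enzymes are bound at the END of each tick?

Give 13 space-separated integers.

t=0: arr=0 -> substrate=0 bound=0 product=0
t=1: arr=0 -> substrate=0 bound=0 product=0
t=2: arr=0 -> substrate=0 bound=0 product=0
t=3: arr=3 -> substrate=0 bound=3 product=0
t=4: arr=0 -> substrate=0 bound=3 product=0
t=5: arr=0 -> substrate=0 bound=0 product=3
t=6: arr=0 -> substrate=0 bound=0 product=3
t=7: arr=1 -> substrate=0 bound=1 product=3
t=8: arr=0 -> substrate=0 bound=1 product=3
t=9: arr=0 -> substrate=0 bound=0 product=4
t=10: arr=0 -> substrate=0 bound=0 product=4
t=11: arr=0 -> substrate=0 bound=0 product=4
t=12: arr=2 -> substrate=0 bound=2 product=4

Answer: 0 0 0 3 3 0 0 1 1 0 0 0 2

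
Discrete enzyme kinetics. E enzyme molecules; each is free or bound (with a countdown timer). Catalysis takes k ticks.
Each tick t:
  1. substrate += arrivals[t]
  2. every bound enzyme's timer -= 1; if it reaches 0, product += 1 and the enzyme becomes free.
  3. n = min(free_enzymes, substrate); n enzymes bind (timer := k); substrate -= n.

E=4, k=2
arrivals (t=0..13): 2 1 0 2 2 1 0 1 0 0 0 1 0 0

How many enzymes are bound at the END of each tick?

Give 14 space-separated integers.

Answer: 2 3 1 2 4 3 1 1 1 0 0 1 1 0

Derivation:
t=0: arr=2 -> substrate=0 bound=2 product=0
t=1: arr=1 -> substrate=0 bound=3 product=0
t=2: arr=0 -> substrate=0 bound=1 product=2
t=3: arr=2 -> substrate=0 bound=2 product=3
t=4: arr=2 -> substrate=0 bound=4 product=3
t=5: arr=1 -> substrate=0 bound=3 product=5
t=6: arr=0 -> substrate=0 bound=1 product=7
t=7: arr=1 -> substrate=0 bound=1 product=8
t=8: arr=0 -> substrate=0 bound=1 product=8
t=9: arr=0 -> substrate=0 bound=0 product=9
t=10: arr=0 -> substrate=0 bound=0 product=9
t=11: arr=1 -> substrate=0 bound=1 product=9
t=12: arr=0 -> substrate=0 bound=1 product=9
t=13: arr=0 -> substrate=0 bound=0 product=10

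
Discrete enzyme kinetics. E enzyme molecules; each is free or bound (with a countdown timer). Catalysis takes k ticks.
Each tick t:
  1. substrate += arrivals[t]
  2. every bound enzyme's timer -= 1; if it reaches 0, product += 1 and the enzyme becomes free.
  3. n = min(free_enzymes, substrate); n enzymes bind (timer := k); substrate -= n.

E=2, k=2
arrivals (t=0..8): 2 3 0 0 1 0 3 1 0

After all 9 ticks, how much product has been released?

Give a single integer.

t=0: arr=2 -> substrate=0 bound=2 product=0
t=1: arr=3 -> substrate=3 bound=2 product=0
t=2: arr=0 -> substrate=1 bound=2 product=2
t=3: arr=0 -> substrate=1 bound=2 product=2
t=4: arr=1 -> substrate=0 bound=2 product=4
t=5: arr=0 -> substrate=0 bound=2 product=4
t=6: arr=3 -> substrate=1 bound=2 product=6
t=7: arr=1 -> substrate=2 bound=2 product=6
t=8: arr=0 -> substrate=0 bound=2 product=8

Answer: 8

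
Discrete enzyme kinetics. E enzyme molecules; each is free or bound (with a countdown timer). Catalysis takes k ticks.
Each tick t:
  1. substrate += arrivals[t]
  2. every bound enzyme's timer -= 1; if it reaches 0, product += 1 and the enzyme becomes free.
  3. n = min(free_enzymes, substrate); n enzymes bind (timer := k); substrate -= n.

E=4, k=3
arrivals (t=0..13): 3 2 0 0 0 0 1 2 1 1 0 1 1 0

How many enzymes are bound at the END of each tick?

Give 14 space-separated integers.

Answer: 3 4 4 2 1 1 1 3 4 4 2 2 2 2

Derivation:
t=0: arr=3 -> substrate=0 bound=3 product=0
t=1: arr=2 -> substrate=1 bound=4 product=0
t=2: arr=0 -> substrate=1 bound=4 product=0
t=3: arr=0 -> substrate=0 bound=2 product=3
t=4: arr=0 -> substrate=0 bound=1 product=4
t=5: arr=0 -> substrate=0 bound=1 product=4
t=6: arr=1 -> substrate=0 bound=1 product=5
t=7: arr=2 -> substrate=0 bound=3 product=5
t=8: arr=1 -> substrate=0 bound=4 product=5
t=9: arr=1 -> substrate=0 bound=4 product=6
t=10: arr=0 -> substrate=0 bound=2 product=8
t=11: arr=1 -> substrate=0 bound=2 product=9
t=12: arr=1 -> substrate=0 bound=2 product=10
t=13: arr=0 -> substrate=0 bound=2 product=10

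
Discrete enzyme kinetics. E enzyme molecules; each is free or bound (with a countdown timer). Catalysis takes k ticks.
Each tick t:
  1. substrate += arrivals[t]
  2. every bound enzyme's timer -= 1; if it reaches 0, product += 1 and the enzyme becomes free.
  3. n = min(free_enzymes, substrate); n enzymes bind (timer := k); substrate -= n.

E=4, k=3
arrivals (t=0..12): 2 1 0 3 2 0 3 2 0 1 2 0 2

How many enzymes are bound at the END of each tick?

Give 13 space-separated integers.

t=0: arr=2 -> substrate=0 bound=2 product=0
t=1: arr=1 -> substrate=0 bound=3 product=0
t=2: arr=0 -> substrate=0 bound=3 product=0
t=3: arr=3 -> substrate=0 bound=4 product=2
t=4: arr=2 -> substrate=1 bound=4 product=3
t=5: arr=0 -> substrate=1 bound=4 product=3
t=6: arr=3 -> substrate=1 bound=4 product=6
t=7: arr=2 -> substrate=2 bound=4 product=7
t=8: arr=0 -> substrate=2 bound=4 product=7
t=9: arr=1 -> substrate=0 bound=4 product=10
t=10: arr=2 -> substrate=1 bound=4 product=11
t=11: arr=0 -> substrate=1 bound=4 product=11
t=12: arr=2 -> substrate=0 bound=4 product=14

Answer: 2 3 3 4 4 4 4 4 4 4 4 4 4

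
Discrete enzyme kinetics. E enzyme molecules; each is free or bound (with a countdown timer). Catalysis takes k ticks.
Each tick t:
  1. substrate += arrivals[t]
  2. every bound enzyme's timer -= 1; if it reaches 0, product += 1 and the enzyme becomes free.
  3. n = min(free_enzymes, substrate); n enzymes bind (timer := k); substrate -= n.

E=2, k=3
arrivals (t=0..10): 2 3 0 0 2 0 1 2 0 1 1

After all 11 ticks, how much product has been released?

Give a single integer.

t=0: arr=2 -> substrate=0 bound=2 product=0
t=1: arr=3 -> substrate=3 bound=2 product=0
t=2: arr=0 -> substrate=3 bound=2 product=0
t=3: arr=0 -> substrate=1 bound=2 product=2
t=4: arr=2 -> substrate=3 bound=2 product=2
t=5: arr=0 -> substrate=3 bound=2 product=2
t=6: arr=1 -> substrate=2 bound=2 product=4
t=7: arr=2 -> substrate=4 bound=2 product=4
t=8: arr=0 -> substrate=4 bound=2 product=4
t=9: arr=1 -> substrate=3 bound=2 product=6
t=10: arr=1 -> substrate=4 bound=2 product=6

Answer: 6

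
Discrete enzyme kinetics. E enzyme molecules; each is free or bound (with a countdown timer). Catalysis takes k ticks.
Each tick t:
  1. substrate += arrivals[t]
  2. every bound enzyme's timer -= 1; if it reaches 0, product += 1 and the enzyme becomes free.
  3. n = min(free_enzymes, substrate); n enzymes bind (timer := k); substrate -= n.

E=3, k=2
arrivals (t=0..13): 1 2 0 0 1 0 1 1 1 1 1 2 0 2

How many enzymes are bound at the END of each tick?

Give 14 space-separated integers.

Answer: 1 3 2 0 1 1 1 2 2 2 2 3 2 2

Derivation:
t=0: arr=1 -> substrate=0 bound=1 product=0
t=1: arr=2 -> substrate=0 bound=3 product=0
t=2: arr=0 -> substrate=0 bound=2 product=1
t=3: arr=0 -> substrate=0 bound=0 product=3
t=4: arr=1 -> substrate=0 bound=1 product=3
t=5: arr=0 -> substrate=0 bound=1 product=3
t=6: arr=1 -> substrate=0 bound=1 product=4
t=7: arr=1 -> substrate=0 bound=2 product=4
t=8: arr=1 -> substrate=0 bound=2 product=5
t=9: arr=1 -> substrate=0 bound=2 product=6
t=10: arr=1 -> substrate=0 bound=2 product=7
t=11: arr=2 -> substrate=0 bound=3 product=8
t=12: arr=0 -> substrate=0 bound=2 product=9
t=13: arr=2 -> substrate=0 bound=2 product=11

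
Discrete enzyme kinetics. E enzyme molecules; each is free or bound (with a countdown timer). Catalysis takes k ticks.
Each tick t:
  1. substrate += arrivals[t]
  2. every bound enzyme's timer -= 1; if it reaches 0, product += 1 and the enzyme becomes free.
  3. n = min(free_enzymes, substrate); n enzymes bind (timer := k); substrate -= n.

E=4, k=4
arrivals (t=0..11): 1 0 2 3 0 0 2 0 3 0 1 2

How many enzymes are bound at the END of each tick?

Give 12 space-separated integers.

t=0: arr=1 -> substrate=0 bound=1 product=0
t=1: arr=0 -> substrate=0 bound=1 product=0
t=2: arr=2 -> substrate=0 bound=3 product=0
t=3: arr=3 -> substrate=2 bound=4 product=0
t=4: arr=0 -> substrate=1 bound=4 product=1
t=5: arr=0 -> substrate=1 bound=4 product=1
t=6: arr=2 -> substrate=1 bound=4 product=3
t=7: arr=0 -> substrate=0 bound=4 product=4
t=8: arr=3 -> substrate=2 bound=4 product=5
t=9: arr=0 -> substrate=2 bound=4 product=5
t=10: arr=1 -> substrate=1 bound=4 product=7
t=11: arr=2 -> substrate=2 bound=4 product=8

Answer: 1 1 3 4 4 4 4 4 4 4 4 4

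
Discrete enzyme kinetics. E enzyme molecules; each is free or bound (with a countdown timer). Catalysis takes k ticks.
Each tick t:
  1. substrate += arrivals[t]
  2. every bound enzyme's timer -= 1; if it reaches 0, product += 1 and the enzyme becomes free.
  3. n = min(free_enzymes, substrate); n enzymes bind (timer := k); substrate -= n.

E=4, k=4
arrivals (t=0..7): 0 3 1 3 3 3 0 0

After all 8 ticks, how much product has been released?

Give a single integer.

t=0: arr=0 -> substrate=0 bound=0 product=0
t=1: arr=3 -> substrate=0 bound=3 product=0
t=2: arr=1 -> substrate=0 bound=4 product=0
t=3: arr=3 -> substrate=3 bound=4 product=0
t=4: arr=3 -> substrate=6 bound=4 product=0
t=5: arr=3 -> substrate=6 bound=4 product=3
t=6: arr=0 -> substrate=5 bound=4 product=4
t=7: arr=0 -> substrate=5 bound=4 product=4

Answer: 4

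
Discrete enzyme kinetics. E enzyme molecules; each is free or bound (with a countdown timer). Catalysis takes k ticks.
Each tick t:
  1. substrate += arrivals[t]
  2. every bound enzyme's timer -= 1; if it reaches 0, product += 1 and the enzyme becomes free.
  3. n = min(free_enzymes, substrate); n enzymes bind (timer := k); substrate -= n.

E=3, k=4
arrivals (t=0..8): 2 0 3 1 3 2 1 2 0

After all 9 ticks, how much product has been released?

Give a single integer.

Answer: 5

Derivation:
t=0: arr=2 -> substrate=0 bound=2 product=0
t=1: arr=0 -> substrate=0 bound=2 product=0
t=2: arr=3 -> substrate=2 bound=3 product=0
t=3: arr=1 -> substrate=3 bound=3 product=0
t=4: arr=3 -> substrate=4 bound=3 product=2
t=5: arr=2 -> substrate=6 bound=3 product=2
t=6: arr=1 -> substrate=6 bound=3 product=3
t=7: arr=2 -> substrate=8 bound=3 product=3
t=8: arr=0 -> substrate=6 bound=3 product=5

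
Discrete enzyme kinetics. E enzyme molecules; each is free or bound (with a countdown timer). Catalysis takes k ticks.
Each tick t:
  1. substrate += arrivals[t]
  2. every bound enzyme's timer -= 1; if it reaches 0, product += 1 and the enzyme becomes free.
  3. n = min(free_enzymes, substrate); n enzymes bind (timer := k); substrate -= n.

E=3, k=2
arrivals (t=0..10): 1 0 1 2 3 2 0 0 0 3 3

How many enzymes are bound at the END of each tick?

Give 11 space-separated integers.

t=0: arr=1 -> substrate=0 bound=1 product=0
t=1: arr=0 -> substrate=0 bound=1 product=0
t=2: arr=1 -> substrate=0 bound=1 product=1
t=3: arr=2 -> substrate=0 bound=3 product=1
t=4: arr=3 -> substrate=2 bound=3 product=2
t=5: arr=2 -> substrate=2 bound=3 product=4
t=6: arr=0 -> substrate=1 bound=3 product=5
t=7: arr=0 -> substrate=0 bound=2 product=7
t=8: arr=0 -> substrate=0 bound=1 product=8
t=9: arr=3 -> substrate=0 bound=3 product=9
t=10: arr=3 -> substrate=3 bound=3 product=9

Answer: 1 1 1 3 3 3 3 2 1 3 3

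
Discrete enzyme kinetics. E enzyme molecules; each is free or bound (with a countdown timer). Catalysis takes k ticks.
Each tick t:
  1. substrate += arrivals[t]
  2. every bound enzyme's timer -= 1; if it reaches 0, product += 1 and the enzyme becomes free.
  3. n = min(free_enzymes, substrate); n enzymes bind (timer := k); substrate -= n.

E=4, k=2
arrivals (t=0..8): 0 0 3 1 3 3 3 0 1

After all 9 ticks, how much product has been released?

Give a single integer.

t=0: arr=0 -> substrate=0 bound=0 product=0
t=1: arr=0 -> substrate=0 bound=0 product=0
t=2: arr=3 -> substrate=0 bound=3 product=0
t=3: arr=1 -> substrate=0 bound=4 product=0
t=4: arr=3 -> substrate=0 bound=4 product=3
t=5: arr=3 -> substrate=2 bound=4 product=4
t=6: arr=3 -> substrate=2 bound=4 product=7
t=7: arr=0 -> substrate=1 bound=4 product=8
t=8: arr=1 -> substrate=0 bound=3 product=11

Answer: 11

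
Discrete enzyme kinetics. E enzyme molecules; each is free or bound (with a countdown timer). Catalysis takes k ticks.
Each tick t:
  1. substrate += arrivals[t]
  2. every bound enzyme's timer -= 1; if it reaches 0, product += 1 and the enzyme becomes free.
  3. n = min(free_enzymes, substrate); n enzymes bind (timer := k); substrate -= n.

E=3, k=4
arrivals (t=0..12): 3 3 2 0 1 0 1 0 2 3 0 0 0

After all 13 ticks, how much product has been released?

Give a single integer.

Answer: 9

Derivation:
t=0: arr=3 -> substrate=0 bound=3 product=0
t=1: arr=3 -> substrate=3 bound=3 product=0
t=2: arr=2 -> substrate=5 bound=3 product=0
t=3: arr=0 -> substrate=5 bound=3 product=0
t=4: arr=1 -> substrate=3 bound=3 product=3
t=5: arr=0 -> substrate=3 bound=3 product=3
t=6: arr=1 -> substrate=4 bound=3 product=3
t=7: arr=0 -> substrate=4 bound=3 product=3
t=8: arr=2 -> substrate=3 bound=3 product=6
t=9: arr=3 -> substrate=6 bound=3 product=6
t=10: arr=0 -> substrate=6 bound=3 product=6
t=11: arr=0 -> substrate=6 bound=3 product=6
t=12: arr=0 -> substrate=3 bound=3 product=9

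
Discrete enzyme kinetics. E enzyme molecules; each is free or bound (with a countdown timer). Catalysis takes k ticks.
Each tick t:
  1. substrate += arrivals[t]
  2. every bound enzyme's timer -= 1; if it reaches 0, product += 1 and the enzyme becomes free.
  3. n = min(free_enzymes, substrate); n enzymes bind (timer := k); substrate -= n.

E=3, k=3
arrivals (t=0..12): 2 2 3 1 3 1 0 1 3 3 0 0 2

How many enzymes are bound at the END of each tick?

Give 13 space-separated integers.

Answer: 2 3 3 3 3 3 3 3 3 3 3 3 3

Derivation:
t=0: arr=2 -> substrate=0 bound=2 product=0
t=1: arr=2 -> substrate=1 bound=3 product=0
t=2: arr=3 -> substrate=4 bound=3 product=0
t=3: arr=1 -> substrate=3 bound=3 product=2
t=4: arr=3 -> substrate=5 bound=3 product=3
t=5: arr=1 -> substrate=6 bound=3 product=3
t=6: arr=0 -> substrate=4 bound=3 product=5
t=7: arr=1 -> substrate=4 bound=3 product=6
t=8: arr=3 -> substrate=7 bound=3 product=6
t=9: arr=3 -> substrate=8 bound=3 product=8
t=10: arr=0 -> substrate=7 bound=3 product=9
t=11: arr=0 -> substrate=7 bound=3 product=9
t=12: arr=2 -> substrate=7 bound=3 product=11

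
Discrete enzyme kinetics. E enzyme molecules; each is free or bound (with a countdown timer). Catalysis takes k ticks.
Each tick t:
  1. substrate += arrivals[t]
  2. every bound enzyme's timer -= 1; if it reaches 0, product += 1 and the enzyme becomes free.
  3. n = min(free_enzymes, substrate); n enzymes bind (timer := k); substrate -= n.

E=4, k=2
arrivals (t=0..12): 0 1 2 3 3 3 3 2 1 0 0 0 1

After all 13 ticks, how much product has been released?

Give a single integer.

Answer: 18

Derivation:
t=0: arr=0 -> substrate=0 bound=0 product=0
t=1: arr=1 -> substrate=0 bound=1 product=0
t=2: arr=2 -> substrate=0 bound=3 product=0
t=3: arr=3 -> substrate=1 bound=4 product=1
t=4: arr=3 -> substrate=2 bound=4 product=3
t=5: arr=3 -> substrate=3 bound=4 product=5
t=6: arr=3 -> substrate=4 bound=4 product=7
t=7: arr=2 -> substrate=4 bound=4 product=9
t=8: arr=1 -> substrate=3 bound=4 product=11
t=9: arr=0 -> substrate=1 bound=4 product=13
t=10: arr=0 -> substrate=0 bound=3 product=15
t=11: arr=0 -> substrate=0 bound=1 product=17
t=12: arr=1 -> substrate=0 bound=1 product=18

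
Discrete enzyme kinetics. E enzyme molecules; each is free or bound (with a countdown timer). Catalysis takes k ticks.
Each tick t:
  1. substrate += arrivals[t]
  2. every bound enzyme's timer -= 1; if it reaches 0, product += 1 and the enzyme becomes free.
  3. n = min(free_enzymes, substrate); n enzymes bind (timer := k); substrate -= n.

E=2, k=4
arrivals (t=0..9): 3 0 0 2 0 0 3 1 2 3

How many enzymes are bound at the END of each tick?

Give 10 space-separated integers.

Answer: 2 2 2 2 2 2 2 2 2 2

Derivation:
t=0: arr=3 -> substrate=1 bound=2 product=0
t=1: arr=0 -> substrate=1 bound=2 product=0
t=2: arr=0 -> substrate=1 bound=2 product=0
t=3: arr=2 -> substrate=3 bound=2 product=0
t=4: arr=0 -> substrate=1 bound=2 product=2
t=5: arr=0 -> substrate=1 bound=2 product=2
t=6: arr=3 -> substrate=4 bound=2 product=2
t=7: arr=1 -> substrate=5 bound=2 product=2
t=8: arr=2 -> substrate=5 bound=2 product=4
t=9: arr=3 -> substrate=8 bound=2 product=4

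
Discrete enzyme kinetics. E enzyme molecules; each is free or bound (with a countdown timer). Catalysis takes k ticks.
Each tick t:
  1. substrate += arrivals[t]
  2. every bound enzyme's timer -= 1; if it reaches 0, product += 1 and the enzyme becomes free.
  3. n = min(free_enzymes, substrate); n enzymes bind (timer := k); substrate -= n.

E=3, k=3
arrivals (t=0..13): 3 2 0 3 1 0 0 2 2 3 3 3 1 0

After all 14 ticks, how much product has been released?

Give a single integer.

t=0: arr=3 -> substrate=0 bound=3 product=0
t=1: arr=2 -> substrate=2 bound=3 product=0
t=2: arr=0 -> substrate=2 bound=3 product=0
t=3: arr=3 -> substrate=2 bound=3 product=3
t=4: arr=1 -> substrate=3 bound=3 product=3
t=5: arr=0 -> substrate=3 bound=3 product=3
t=6: arr=0 -> substrate=0 bound=3 product=6
t=7: arr=2 -> substrate=2 bound=3 product=6
t=8: arr=2 -> substrate=4 bound=3 product=6
t=9: arr=3 -> substrate=4 bound=3 product=9
t=10: arr=3 -> substrate=7 bound=3 product=9
t=11: arr=3 -> substrate=10 bound=3 product=9
t=12: arr=1 -> substrate=8 bound=3 product=12
t=13: arr=0 -> substrate=8 bound=3 product=12

Answer: 12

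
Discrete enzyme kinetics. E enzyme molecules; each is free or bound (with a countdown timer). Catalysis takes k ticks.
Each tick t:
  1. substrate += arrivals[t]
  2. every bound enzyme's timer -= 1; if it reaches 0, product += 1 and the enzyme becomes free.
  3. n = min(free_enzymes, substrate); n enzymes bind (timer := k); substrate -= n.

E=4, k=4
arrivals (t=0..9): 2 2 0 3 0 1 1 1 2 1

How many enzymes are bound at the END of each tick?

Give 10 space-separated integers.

t=0: arr=2 -> substrate=0 bound=2 product=0
t=1: arr=2 -> substrate=0 bound=4 product=0
t=2: arr=0 -> substrate=0 bound=4 product=0
t=3: arr=3 -> substrate=3 bound=4 product=0
t=4: arr=0 -> substrate=1 bound=4 product=2
t=5: arr=1 -> substrate=0 bound=4 product=4
t=6: arr=1 -> substrate=1 bound=4 product=4
t=7: arr=1 -> substrate=2 bound=4 product=4
t=8: arr=2 -> substrate=2 bound=4 product=6
t=9: arr=1 -> substrate=1 bound=4 product=8

Answer: 2 4 4 4 4 4 4 4 4 4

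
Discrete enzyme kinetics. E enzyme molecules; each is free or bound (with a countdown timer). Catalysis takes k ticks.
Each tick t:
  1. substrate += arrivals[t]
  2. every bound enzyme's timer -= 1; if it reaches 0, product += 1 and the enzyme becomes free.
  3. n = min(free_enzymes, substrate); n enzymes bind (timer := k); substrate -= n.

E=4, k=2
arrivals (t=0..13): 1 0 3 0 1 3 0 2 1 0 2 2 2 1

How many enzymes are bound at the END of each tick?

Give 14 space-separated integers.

t=0: arr=1 -> substrate=0 bound=1 product=0
t=1: arr=0 -> substrate=0 bound=1 product=0
t=2: arr=3 -> substrate=0 bound=3 product=1
t=3: arr=0 -> substrate=0 bound=3 product=1
t=4: arr=1 -> substrate=0 bound=1 product=4
t=5: arr=3 -> substrate=0 bound=4 product=4
t=6: arr=0 -> substrate=0 bound=3 product=5
t=7: arr=2 -> substrate=0 bound=2 product=8
t=8: arr=1 -> substrate=0 bound=3 product=8
t=9: arr=0 -> substrate=0 bound=1 product=10
t=10: arr=2 -> substrate=0 bound=2 product=11
t=11: arr=2 -> substrate=0 bound=4 product=11
t=12: arr=2 -> substrate=0 bound=4 product=13
t=13: arr=1 -> substrate=0 bound=3 product=15

Answer: 1 1 3 3 1 4 3 2 3 1 2 4 4 3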